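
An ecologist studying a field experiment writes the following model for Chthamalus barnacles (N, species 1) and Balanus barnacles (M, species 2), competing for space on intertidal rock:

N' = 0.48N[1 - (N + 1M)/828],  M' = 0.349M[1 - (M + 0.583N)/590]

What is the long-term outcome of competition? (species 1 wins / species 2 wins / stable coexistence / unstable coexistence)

stable coexistence

Compare the nullcline intercepts: K1/α12 = 828/1 = 828 > K2 = 590; K2/α21 = 590/0.583 = 1010 > K1 = 828.
Since both inequalities hold, each species can invade when rare, so the interior equilibrium is stable.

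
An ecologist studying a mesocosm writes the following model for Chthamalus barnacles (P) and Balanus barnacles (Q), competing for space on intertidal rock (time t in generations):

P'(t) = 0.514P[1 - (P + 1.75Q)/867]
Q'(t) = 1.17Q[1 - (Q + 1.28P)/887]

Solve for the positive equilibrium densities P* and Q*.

Setting both brackets to zero gives the nullclines P + 1.75Q = 867 and 1.28P + Q = 887.
Substituting Q = 887 - 1.28P into the first: P(1 - 1.75·1.28) = 867 - 1.75·887.
So P* = -685/-1.24 = 553, and then Q* = 887 - 1.28·553 = 180.

P* ≈ 553, Q* ≈ 180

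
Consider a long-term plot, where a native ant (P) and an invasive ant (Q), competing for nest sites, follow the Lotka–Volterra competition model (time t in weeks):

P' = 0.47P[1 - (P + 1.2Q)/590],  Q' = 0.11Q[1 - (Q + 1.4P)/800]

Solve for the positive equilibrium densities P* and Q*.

P* ≈ 544, Q* ≈ 38.2

Setting both brackets to zero gives the nullclines P + 1.2Q = 590 and 1.4P + Q = 800.
Substituting Q = 800 - 1.4P into the first: P(1 - 1.2·1.4) = 590 - 1.2·800.
So P* = -370/-0.68 = 544, and then Q* = 800 - 1.4·544 = 38.2.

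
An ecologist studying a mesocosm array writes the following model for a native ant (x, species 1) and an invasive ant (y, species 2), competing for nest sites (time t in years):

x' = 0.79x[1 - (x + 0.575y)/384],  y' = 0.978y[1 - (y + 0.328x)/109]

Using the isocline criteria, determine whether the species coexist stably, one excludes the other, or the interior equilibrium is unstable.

Compare the nullcline intercepts: K1/α12 = 384/0.575 = 668 > K2 = 109; K2/α21 = 109/0.328 = 332 < K1 = 384.
Since the inequalities point opposite ways, species 1 can invade but species 2 cannot.

species 1 excludes species 2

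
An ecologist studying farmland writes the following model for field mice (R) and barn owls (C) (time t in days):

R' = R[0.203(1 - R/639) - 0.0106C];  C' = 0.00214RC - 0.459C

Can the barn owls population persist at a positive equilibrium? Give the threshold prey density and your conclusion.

Threshold R = 214; K > 214, so yes, the predator persists.

The predator equation gives dC/dt > 0 only when R > 0.459/0.00214 = 214.
Without the predator, R → K = 639. Since 639 > 214, the predator can invade and persist.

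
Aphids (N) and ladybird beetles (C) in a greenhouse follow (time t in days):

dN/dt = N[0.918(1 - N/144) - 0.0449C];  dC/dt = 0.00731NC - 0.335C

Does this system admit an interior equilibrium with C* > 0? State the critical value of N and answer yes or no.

The predator equation gives dC/dt > 0 only when N > 0.335/0.00731 = 45.8.
Without the predator, N → K = 144. Since 144 > 45.8, the predator can invade and persist.

Threshold N = 45.8; K > 45.8, so yes, the predator persists.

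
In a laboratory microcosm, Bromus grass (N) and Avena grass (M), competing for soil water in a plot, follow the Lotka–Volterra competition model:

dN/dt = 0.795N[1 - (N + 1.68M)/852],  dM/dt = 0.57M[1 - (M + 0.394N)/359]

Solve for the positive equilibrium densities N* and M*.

N* ≈ 736, M* ≈ 69

Setting both brackets to zero gives the nullclines N + 1.68M = 852 and 0.394N + M = 359.
Substituting M = 359 - 0.394N into the first: N(1 - 1.68·0.394) = 852 - 1.68·359.
So N* = 249/0.338 = 736, and then M* = 359 - 0.394·736 = 69.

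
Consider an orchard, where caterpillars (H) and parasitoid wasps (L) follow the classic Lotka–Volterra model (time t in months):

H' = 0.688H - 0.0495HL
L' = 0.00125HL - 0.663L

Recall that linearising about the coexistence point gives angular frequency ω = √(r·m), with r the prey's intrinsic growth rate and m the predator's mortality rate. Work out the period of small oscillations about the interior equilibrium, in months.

T ≈ 9.3 months

Here r = 0.688 and m = 0.663, so r·m = 0.456.
ω = √0.456 = 0.675 per month, hence T = 2π/ω ≈ 9.3 months.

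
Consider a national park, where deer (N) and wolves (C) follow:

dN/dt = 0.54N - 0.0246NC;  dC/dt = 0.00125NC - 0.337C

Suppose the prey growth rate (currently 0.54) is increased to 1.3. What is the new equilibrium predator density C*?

At the interior fixed point, setting dN/dt = 0 with N > 0 fixes C* = (prey growth rate)/(NC coefficient) — independent of the other coefficients.
With the change, C* = 1.3/0.0246 = 52.8; it rises from 22.

C* ≈ 52.8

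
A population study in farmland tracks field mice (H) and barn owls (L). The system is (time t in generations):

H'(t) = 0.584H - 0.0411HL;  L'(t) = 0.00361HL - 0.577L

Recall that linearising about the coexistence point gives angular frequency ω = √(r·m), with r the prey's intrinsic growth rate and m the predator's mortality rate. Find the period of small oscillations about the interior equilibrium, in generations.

T ≈ 10.8 generations

Here r = 0.584 and m = 0.577, so r·m = 0.337.
ω = √0.337 = 0.58 per generation, hence T = 2π/ω ≈ 10.8 generations.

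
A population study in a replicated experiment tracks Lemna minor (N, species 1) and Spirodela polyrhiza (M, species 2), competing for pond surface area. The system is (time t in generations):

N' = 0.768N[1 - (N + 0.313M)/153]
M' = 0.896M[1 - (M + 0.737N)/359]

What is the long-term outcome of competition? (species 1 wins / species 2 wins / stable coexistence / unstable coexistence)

stable coexistence

Compare the nullcline intercepts: K1/α12 = 153/0.313 = 489 > K2 = 359; K2/α21 = 359/0.737 = 487 > K1 = 153.
Since both inequalities hold, each species can invade when rare, so the interior equilibrium is stable.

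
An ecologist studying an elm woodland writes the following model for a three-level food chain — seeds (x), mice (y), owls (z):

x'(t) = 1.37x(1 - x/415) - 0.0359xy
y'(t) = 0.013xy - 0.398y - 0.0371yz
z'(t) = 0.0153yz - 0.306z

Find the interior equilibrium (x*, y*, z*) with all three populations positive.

x* ≈ 198, y* ≈ 20, z* ≈ 58.5

From dz/dt = 0: 0.0153y* = 0.306, so y* = 20.
From dx/dt = 0: 1.37(1 - x*/415) = 0.0359·20, giving x* = 415·(1 - 0.524) = 198.
From dy/dt = 0: 0.013·198 - 0.398 = 0.0371z*, so z* = 2.17/0.0371 = 58.5.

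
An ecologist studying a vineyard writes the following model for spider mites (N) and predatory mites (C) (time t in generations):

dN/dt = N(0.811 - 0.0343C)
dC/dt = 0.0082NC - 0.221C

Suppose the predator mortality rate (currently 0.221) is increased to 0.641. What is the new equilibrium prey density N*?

At the interior fixed point, setting dC/dt = 0 with C > 0 fixes N* = (predator death rate)/(NC coefficient) — independent of the other coefficients.
With the change, N* = 0.641/0.0082 = 78.2; it rises from 27.

N* ≈ 78.2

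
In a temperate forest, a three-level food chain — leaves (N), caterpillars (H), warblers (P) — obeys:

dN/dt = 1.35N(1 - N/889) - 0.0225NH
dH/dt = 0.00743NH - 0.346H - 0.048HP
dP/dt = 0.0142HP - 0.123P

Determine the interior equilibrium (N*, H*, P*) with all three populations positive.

From dP/dt = 0: 0.0142H* = 0.123, so H* = 8.66.
From dN/dt = 0: 1.35(1 - N*/889) = 0.0225·8.66, giving N* = 889·(1 - 0.144) = 761.
From dH/dt = 0: 0.00743·761 - 0.346 = 0.048P*, so P* = 5.31/0.048 = 111.

N* ≈ 761, H* ≈ 8.66, P* ≈ 111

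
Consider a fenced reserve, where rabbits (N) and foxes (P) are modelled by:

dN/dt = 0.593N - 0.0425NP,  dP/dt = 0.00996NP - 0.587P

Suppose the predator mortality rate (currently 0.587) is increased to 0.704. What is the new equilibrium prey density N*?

At the interior fixed point, setting dP/dt = 0 with P > 0 fixes N* = (predator death rate)/(NP coefficient) — independent of the other coefficients.
With the change, N* = 0.704/0.00996 = 70.7; it rises from 58.9.

N* ≈ 70.7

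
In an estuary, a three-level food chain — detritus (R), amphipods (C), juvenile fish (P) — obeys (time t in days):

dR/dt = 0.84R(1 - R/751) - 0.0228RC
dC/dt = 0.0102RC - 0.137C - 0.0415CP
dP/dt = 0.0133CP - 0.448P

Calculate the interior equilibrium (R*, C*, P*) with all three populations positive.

R* ≈ 64.4, C* ≈ 33.7, P* ≈ 12.5

From dP/dt = 0: 0.0133C* = 0.448, so C* = 33.7.
From dR/dt = 0: 0.84(1 - R*/751) = 0.0228·33.7, giving R* = 751·(1 - 0.914) = 64.4.
From dC/dt = 0: 0.0102·64.4 - 0.137 = 0.0415P*, so P* = 0.52/0.0415 = 12.5.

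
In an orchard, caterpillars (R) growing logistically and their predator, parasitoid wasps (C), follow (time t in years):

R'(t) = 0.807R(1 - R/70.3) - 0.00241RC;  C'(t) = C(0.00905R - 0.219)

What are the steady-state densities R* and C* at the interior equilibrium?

R* ≈ 24.2, C* ≈ 220

From dC/dt = 0 with C > 0: 0.00905R* = 0.219, so R* = 24.2.
Substitute into dR/dt = 0: 0.807(1 - 24.2/70.3) = 0.00241C*.
The bracket is 0.656, giving C* = 0.529/0.00241 = 220.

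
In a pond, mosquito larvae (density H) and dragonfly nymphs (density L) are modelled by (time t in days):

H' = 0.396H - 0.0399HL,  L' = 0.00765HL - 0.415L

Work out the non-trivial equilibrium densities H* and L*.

H* ≈ 54.2, L* ≈ 9.92

Set dL/dt = 0 with L > 0: 0.00765H - 0.415 = 0, so H* = 0.415/0.00765 = 54.2.
Set dH/dt = 0 with H > 0: 0.396 - 0.0399L = 0, so L* = 0.396/0.0399 = 9.92.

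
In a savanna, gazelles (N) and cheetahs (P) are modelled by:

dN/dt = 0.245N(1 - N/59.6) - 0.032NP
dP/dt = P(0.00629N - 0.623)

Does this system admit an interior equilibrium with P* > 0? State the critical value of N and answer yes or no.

The predator equation gives dP/dt > 0 only when N > 0.623/0.00629 = 99.
Without the predator, N → K = 59.6. Since 59.6 < 99, the predator cannot invade.

Threshold N = 99; K < 99, so no, the predator goes extinct.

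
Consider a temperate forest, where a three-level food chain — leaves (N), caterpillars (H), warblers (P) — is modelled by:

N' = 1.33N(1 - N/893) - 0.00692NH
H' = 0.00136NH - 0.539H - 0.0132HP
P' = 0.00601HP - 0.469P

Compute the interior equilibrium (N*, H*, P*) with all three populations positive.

N* ≈ 530, H* ≈ 78, P* ≈ 13.8

From dP/dt = 0: 0.00601H* = 0.469, so H* = 78.
From dN/dt = 0: 1.33(1 - N*/893) = 0.00692·78, giving N* = 893·(1 - 0.406) = 530.
From dH/dt = 0: 0.00136·530 - 0.539 = 0.0132P*, so P* = 0.182/0.0132 = 13.8.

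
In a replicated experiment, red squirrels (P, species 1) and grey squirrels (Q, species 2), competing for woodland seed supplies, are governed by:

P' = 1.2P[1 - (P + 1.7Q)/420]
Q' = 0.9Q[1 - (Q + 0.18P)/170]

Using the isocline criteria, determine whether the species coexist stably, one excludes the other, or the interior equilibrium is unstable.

stable coexistence

Compare the nullcline intercepts: K1/α12 = 420/1.7 = 247 > K2 = 170; K2/α21 = 170/0.18 = 944 > K1 = 420.
Since both inequalities hold, each species can invade when rare, so the interior equilibrium is stable.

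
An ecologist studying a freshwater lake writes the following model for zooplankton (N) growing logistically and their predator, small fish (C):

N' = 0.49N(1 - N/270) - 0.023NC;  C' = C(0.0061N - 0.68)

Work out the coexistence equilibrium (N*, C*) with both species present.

From dC/dt = 0 with C > 0: 0.0061N* = 0.68, so N* = 111.
Substitute into dN/dt = 0: 0.49(1 - 111/270) = 0.023C*.
The bracket is 0.587, giving C* = 0.288/0.023 = 12.5.

N* ≈ 111, C* ≈ 12.5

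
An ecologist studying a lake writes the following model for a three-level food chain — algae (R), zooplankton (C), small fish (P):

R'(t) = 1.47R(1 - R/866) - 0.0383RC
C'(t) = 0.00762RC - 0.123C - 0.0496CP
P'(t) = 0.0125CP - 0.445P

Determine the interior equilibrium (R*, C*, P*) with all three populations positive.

R* ≈ 62.8, C* ≈ 35.6, P* ≈ 7.16

From dP/dt = 0: 0.0125C* = 0.445, so C* = 35.6.
From dR/dt = 0: 1.47(1 - R*/866) = 0.0383·35.6, giving R* = 866·(1 - 0.928) = 62.8.
From dC/dt = 0: 0.00762·62.8 - 0.123 = 0.0496P*, so P* = 0.355/0.0496 = 7.16.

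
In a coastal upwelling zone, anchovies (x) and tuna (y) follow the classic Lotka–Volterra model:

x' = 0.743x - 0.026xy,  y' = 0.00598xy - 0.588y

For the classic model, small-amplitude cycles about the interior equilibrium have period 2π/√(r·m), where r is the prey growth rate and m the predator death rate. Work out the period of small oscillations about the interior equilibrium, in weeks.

Here r = 0.743 and m = 0.588, so r·m = 0.437.
ω = √0.437 = 0.661 per week, hence T = 2π/ω ≈ 9.51 weeks.

T ≈ 9.51 weeks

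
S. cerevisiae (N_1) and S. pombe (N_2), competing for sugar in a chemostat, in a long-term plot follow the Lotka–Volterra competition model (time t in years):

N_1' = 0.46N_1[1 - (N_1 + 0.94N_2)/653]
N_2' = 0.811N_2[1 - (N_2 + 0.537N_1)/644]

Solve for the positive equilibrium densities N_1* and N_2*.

Setting both brackets to zero gives the nullclines N_1 + 0.94N_2 = 653 and 0.537N_1 + N_2 = 644.
Substituting N_2 = 644 - 0.537N_1 into the first: N_1(1 - 0.94·0.537) = 653 - 0.94·644.
So N_1* = 47.6/0.495 = 96.2, and then N_2* = 644 - 0.537·96.2 = 592.

N_1* ≈ 96.2, N_2* ≈ 592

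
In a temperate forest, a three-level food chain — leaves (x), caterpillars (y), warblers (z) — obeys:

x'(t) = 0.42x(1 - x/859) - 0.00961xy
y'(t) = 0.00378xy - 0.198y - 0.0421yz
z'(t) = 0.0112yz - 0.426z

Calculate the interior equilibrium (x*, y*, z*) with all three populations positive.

x* ≈ 111, y* ≈ 38, z* ≈ 5.3

From dz/dt = 0: 0.0112y* = 0.426, so y* = 38.
From dx/dt = 0: 0.42(1 - x*/859) = 0.00961·38, giving x* = 859·(1 - 0.87) = 111.
From dy/dt = 0: 0.00378·111 - 0.198 = 0.0421z*, so z* = 0.223/0.0421 = 5.3.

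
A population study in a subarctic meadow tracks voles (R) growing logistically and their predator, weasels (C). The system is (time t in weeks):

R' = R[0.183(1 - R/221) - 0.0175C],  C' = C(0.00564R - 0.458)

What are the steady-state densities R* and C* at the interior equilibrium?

From dC/dt = 0 with C > 0: 0.00564R* = 0.458, so R* = 81.2.
Substitute into dR/dt = 0: 0.183(1 - 81.2/221) = 0.0175C*.
The bracket is 0.633, giving C* = 0.116/0.0175 = 6.61.

R* ≈ 81.2, C* ≈ 6.61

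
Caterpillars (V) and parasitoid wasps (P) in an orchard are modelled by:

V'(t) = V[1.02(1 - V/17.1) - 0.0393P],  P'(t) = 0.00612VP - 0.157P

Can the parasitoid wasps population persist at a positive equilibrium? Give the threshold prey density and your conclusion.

Threshold V = 25.7; K < 25.7, so no, the predator goes extinct.

The predator equation gives dP/dt > 0 only when V > 0.157/0.00612 = 25.7.
Without the predator, V → K = 17.1. Since 17.1 < 25.7, the predator cannot invade.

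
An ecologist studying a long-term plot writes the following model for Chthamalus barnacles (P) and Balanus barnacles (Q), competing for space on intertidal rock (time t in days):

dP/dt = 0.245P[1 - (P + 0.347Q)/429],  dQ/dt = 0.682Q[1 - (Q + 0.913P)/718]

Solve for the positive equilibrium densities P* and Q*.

Setting both brackets to zero gives the nullclines P + 0.347Q = 429 and 0.913P + Q = 718.
Substituting Q = 718 - 0.913P into the first: P(1 - 0.347·0.913) = 429 - 0.347·718.
So P* = 180/0.683 = 263, and then Q* = 718 - 0.913·263 = 478.

P* ≈ 263, Q* ≈ 478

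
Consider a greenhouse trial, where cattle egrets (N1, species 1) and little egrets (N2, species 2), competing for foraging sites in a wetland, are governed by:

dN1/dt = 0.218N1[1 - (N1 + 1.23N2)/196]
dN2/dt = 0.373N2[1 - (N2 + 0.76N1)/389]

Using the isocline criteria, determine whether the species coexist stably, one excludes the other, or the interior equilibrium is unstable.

Compare the nullcline intercepts: K1/α12 = 196/1.23 = 159 < K2 = 389; K2/α21 = 389/0.76 = 512 > K1 = 196.
Since the inequalities point opposite ways, species 2 can invade but species 1 cannot.

species 2 excludes species 1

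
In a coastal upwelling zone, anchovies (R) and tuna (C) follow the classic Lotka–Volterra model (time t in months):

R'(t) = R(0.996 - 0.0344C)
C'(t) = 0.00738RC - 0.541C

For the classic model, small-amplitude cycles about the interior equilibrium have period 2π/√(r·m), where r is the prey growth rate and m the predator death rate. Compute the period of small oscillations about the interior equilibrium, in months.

T ≈ 8.56 months

Here r = 0.996 and m = 0.541, so r·m = 0.539.
ω = √0.539 = 0.734 per month, hence T = 2π/ω ≈ 8.56 months.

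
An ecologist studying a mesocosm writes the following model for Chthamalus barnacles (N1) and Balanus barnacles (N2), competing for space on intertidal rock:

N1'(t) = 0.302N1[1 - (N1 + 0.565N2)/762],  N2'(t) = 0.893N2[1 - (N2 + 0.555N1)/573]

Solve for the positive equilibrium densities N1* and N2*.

N1* ≈ 638, N2* ≈ 219

Setting both brackets to zero gives the nullclines N1 + 0.565N2 = 762 and 0.555N1 + N2 = 573.
Substituting N2 = 573 - 0.555N1 into the first: N1(1 - 0.565·0.555) = 762 - 0.565·573.
So N1* = 438/0.686 = 638, and then N2* = 573 - 0.555·638 = 219.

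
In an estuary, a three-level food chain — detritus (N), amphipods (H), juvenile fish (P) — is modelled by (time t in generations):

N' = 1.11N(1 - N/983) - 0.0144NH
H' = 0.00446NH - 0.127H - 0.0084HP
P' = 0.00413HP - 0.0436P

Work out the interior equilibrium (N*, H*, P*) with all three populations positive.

N* ≈ 848, H* ≈ 10.6, P* ≈ 435

From dP/dt = 0: 0.00413H* = 0.0436, so H* = 10.6.
From dN/dt = 0: 1.11(1 - N*/983) = 0.0144·10.6, giving N* = 983·(1 - 0.137) = 848.
From dH/dt = 0: 0.00446·848 - 0.127 = 0.0084P*, so P* = 3.66/0.0084 = 435.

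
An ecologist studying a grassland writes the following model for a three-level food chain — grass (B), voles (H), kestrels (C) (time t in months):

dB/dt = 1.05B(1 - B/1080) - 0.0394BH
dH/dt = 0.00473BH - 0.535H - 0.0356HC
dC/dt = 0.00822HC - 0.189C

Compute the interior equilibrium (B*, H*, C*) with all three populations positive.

From dC/dt = 0: 0.00822H* = 0.189, so H* = 23.
From dB/dt = 0: 1.05(1 - B*/1080) = 0.0394·23, giving B* = 1080·(1 - 0.863) = 148.
From dH/dt = 0: 0.00473·148 - 0.535 = 0.0356C*, so C* = 0.166/0.0356 = 4.66.

B* ≈ 148, H* ≈ 23, C* ≈ 4.66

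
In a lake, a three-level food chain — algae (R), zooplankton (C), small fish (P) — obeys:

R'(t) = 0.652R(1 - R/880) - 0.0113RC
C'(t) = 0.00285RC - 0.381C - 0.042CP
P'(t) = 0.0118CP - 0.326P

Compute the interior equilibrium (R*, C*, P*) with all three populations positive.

R* ≈ 459, C* ≈ 27.6, P* ≈ 22.1

From dP/dt = 0: 0.0118C* = 0.326, so C* = 27.6.
From dR/dt = 0: 0.652(1 - R*/880) = 0.0113·27.6, giving R* = 880·(1 - 0.479) = 459.
From dC/dt = 0: 0.00285·459 - 0.381 = 0.042P*, so P* = 0.926/0.042 = 22.1.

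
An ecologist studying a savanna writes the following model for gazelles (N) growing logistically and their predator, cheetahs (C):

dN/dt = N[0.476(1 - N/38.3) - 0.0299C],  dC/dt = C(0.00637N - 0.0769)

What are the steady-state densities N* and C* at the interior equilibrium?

From dC/dt = 0 with C > 0: 0.00637N* = 0.0769, so N* = 12.1.
Substitute into dN/dt = 0: 0.476(1 - 12.1/38.3) = 0.0299C*.
The bracket is 0.685, giving C* = 0.326/0.0299 = 10.9.

N* ≈ 12.1, C* ≈ 10.9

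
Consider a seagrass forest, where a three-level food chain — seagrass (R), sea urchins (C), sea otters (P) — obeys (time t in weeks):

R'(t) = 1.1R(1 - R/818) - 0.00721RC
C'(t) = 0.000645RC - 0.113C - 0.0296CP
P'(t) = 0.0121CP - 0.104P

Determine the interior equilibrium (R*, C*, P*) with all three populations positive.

R* ≈ 772, C* ≈ 8.6, P* ≈ 13

From dP/dt = 0: 0.0121C* = 0.104, so C* = 8.6.
From dR/dt = 0: 1.1(1 - R*/818) = 0.00721·8.6, giving R* = 818·(1 - 0.0563) = 772.
From dC/dt = 0: 0.000645·772 - 0.113 = 0.0296P*, so P* = 0.385/0.0296 = 13.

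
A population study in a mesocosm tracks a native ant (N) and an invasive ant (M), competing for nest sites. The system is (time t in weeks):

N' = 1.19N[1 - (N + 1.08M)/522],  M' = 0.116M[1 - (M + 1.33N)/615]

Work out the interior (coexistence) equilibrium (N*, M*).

N* ≈ 326, M* ≈ 182

Setting both brackets to zero gives the nullclines N + 1.08M = 522 and 1.33N + M = 615.
Substituting M = 615 - 1.33N into the first: N(1 - 1.08·1.33) = 522 - 1.08·615.
So N* = -142/-0.436 = 326, and then M* = 615 - 1.33·326 = 182.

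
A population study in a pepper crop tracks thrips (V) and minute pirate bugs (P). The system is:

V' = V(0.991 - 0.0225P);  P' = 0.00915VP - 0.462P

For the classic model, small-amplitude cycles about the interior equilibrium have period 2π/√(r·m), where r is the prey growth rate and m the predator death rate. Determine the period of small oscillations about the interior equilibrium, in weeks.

Here r = 0.991 and m = 0.462, so r·m = 0.458.
ω = √0.458 = 0.677 per week, hence T = 2π/ω ≈ 9.29 weeks.

T ≈ 9.29 weeks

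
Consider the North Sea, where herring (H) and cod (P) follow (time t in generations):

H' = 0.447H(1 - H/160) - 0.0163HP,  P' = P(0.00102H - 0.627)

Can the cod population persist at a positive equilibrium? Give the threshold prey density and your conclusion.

The predator equation gives dP/dt > 0 only when H > 0.627/0.00102 = 615.
Without the predator, H → K = 160. Since 160 < 615, the predator cannot invade.

Threshold H = 615; K < 615, so no, the predator goes extinct.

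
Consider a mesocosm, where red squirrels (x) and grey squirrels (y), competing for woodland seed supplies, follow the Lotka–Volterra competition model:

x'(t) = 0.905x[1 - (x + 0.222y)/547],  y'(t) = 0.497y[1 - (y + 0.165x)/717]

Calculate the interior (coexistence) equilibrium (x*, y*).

x* ≈ 403, y* ≈ 651

Setting both brackets to zero gives the nullclines x + 0.222y = 547 and 0.165x + y = 717.
Substituting y = 717 - 0.165x into the first: x(1 - 0.222·0.165) = 547 - 0.222·717.
So x* = 388/0.963 = 403, and then y* = 717 - 0.165·403 = 651.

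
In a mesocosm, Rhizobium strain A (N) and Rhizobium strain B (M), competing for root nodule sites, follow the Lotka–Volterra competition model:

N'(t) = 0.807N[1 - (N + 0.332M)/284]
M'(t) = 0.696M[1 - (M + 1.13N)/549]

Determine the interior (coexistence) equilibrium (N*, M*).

N* ≈ 163, M* ≈ 365

Setting both brackets to zero gives the nullclines N + 0.332M = 284 and 1.13N + M = 549.
Substituting M = 549 - 1.13N into the first: N(1 - 0.332·1.13) = 284 - 0.332·549.
So N* = 102/0.625 = 163, and then M* = 549 - 1.13·163 = 365.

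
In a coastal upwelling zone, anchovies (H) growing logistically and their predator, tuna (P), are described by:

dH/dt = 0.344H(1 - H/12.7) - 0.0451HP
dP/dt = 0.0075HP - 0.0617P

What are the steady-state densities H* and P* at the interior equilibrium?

H* ≈ 8.23, P* ≈ 2.69

From dP/dt = 0 with P > 0: 0.0075H* = 0.0617, so H* = 8.23.
Substitute into dH/dt = 0: 0.344(1 - 8.23/12.7) = 0.0451P*.
The bracket is 0.352, giving P* = 0.121/0.0451 = 2.69.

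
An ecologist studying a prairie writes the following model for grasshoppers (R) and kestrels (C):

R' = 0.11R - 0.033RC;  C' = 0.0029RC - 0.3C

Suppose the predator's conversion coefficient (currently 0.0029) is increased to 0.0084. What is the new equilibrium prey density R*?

R* ≈ 35.7

At the interior fixed point, setting dC/dt = 0 with C > 0 fixes R* = (predator death rate)/(RC coefficient) — independent of the other coefficients.
With the change, R* = 0.3/0.0084 = 35.7; it falls from 103.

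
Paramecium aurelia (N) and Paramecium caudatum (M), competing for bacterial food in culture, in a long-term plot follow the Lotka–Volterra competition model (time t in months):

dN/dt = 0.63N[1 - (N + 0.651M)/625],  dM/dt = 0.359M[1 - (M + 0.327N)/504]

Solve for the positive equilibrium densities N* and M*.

N* ≈ 377, M* ≈ 381

Setting both brackets to zero gives the nullclines N + 0.651M = 625 and 0.327N + M = 504.
Substituting M = 504 - 0.327N into the first: N(1 - 0.651·0.327) = 625 - 0.651·504.
So N* = 297/0.787 = 377, and then M* = 504 - 0.327·377 = 381.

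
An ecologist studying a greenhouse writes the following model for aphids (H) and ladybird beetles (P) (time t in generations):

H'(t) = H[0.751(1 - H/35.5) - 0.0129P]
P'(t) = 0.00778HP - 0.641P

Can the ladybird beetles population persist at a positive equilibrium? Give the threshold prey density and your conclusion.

Threshold H = 82.4; K < 82.4, so no, the predator goes extinct.

The predator equation gives dP/dt > 0 only when H > 0.641/0.00778 = 82.4.
Without the predator, H → K = 35.5. Since 35.5 < 82.4, the predator cannot invade.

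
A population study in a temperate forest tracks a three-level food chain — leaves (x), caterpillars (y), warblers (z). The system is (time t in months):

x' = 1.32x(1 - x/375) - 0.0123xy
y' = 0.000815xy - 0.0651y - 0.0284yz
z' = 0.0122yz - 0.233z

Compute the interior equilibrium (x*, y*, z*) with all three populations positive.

x* ≈ 308, y* ≈ 19.1, z* ≈ 6.55

From dz/dt = 0: 0.0122y* = 0.233, so y* = 19.1.
From dx/dt = 0: 1.32(1 - x*/375) = 0.0123·19.1, giving x* = 375·(1 - 0.178) = 308.
From dy/dt = 0: 0.000815·308 - 0.0651 = 0.0284z*, so z* = 0.186/0.0284 = 6.55.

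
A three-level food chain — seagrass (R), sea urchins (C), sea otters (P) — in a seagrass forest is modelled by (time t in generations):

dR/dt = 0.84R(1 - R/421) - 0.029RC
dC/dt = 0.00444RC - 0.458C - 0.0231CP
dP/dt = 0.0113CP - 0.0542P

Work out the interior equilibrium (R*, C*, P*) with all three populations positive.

From dP/dt = 0: 0.0113C* = 0.0542, so C* = 4.8.
From dR/dt = 0: 0.84(1 - R*/421) = 0.029·4.8, giving R* = 421·(1 - 0.166) = 351.
From dC/dt = 0: 0.00444·351 - 0.458 = 0.0231P*, so P* = 1.1/0.0231 = 47.7.

R* ≈ 351, C* ≈ 4.8, P* ≈ 47.7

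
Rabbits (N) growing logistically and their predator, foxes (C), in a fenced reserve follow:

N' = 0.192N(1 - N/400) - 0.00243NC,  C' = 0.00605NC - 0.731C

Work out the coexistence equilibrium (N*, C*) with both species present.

From dC/dt = 0 with C > 0: 0.00605N* = 0.731, so N* = 121.
Substitute into dN/dt = 0: 0.192(1 - 121/400) = 0.00243C*.
The bracket is 0.698, giving C* = 0.134/0.00243 = 55.1.

N* ≈ 121, C* ≈ 55.1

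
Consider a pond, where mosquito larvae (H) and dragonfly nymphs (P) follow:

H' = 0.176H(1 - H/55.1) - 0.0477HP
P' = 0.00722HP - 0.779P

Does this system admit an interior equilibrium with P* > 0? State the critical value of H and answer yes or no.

The predator equation gives dP/dt > 0 only when H > 0.779/0.00722 = 108.
Without the predator, H → K = 55.1. Since 55.1 < 108, the predator cannot invade.

Threshold H = 108; K < 108, so no, the predator goes extinct.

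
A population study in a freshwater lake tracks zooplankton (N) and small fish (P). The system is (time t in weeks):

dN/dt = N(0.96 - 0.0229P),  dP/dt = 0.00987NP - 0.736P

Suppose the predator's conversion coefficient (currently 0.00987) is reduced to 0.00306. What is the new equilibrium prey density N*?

At the interior fixed point, setting dP/dt = 0 with P > 0 fixes N* = (predator death rate)/(NP coefficient) — independent of the other coefficients.
With the change, N* = 0.736/0.00306 = 241; it rises from 74.6.

N* ≈ 241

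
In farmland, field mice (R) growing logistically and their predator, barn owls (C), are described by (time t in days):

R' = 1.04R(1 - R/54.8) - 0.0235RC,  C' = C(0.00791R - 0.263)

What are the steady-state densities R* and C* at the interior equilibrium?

From dC/dt = 0 with C > 0: 0.00791R* = 0.263, so R* = 33.2.
Substitute into dR/dt = 0: 1.04(1 - 33.2/54.8) = 0.0235C*.
The bracket is 0.393, giving C* = 0.409/0.0235 = 17.4.

R* ≈ 33.2, C* ≈ 17.4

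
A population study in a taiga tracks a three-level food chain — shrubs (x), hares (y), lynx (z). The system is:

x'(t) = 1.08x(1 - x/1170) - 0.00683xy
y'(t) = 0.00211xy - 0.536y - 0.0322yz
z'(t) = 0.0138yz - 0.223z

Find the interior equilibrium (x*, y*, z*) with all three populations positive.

From dz/dt = 0: 0.0138y* = 0.223, so y* = 16.2.
From dx/dt = 0: 1.08(1 - x*/1170) = 0.00683·16.2, giving x* = 1170·(1 - 0.102) = 1050.
From dy/dt = 0: 0.00211·1050 - 0.536 = 0.0322z*, so z* = 1.68/0.0322 = 52.2.

x* ≈ 1050, y* ≈ 16.2, z* ≈ 52.2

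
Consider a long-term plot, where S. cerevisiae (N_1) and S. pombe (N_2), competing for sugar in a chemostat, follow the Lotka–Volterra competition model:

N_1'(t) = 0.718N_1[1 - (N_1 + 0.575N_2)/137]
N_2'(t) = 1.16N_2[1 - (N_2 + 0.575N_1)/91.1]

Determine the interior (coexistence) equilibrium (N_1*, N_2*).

Setting both brackets to zero gives the nullclines N_1 + 0.575N_2 = 137 and 0.575N_1 + N_2 = 91.1.
Substituting N_2 = 91.1 - 0.575N_1 into the first: N_1(1 - 0.575·0.575) = 137 - 0.575·91.1.
So N_1* = 84.6/0.669 = 126, and then N_2* = 91.1 - 0.575·126 = 18.4.

N_1* ≈ 126, N_2* ≈ 18.4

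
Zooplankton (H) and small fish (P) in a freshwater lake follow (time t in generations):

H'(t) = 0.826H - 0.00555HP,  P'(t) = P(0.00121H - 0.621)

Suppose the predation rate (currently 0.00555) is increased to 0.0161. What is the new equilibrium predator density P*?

At the interior fixed point, setting dH/dt = 0 with H > 0 fixes P* = (prey growth rate)/(HP coefficient) — independent of the other coefficients.
With the change, P* = 0.826/0.0161 = 51.3; it falls from 149.

P* ≈ 51.3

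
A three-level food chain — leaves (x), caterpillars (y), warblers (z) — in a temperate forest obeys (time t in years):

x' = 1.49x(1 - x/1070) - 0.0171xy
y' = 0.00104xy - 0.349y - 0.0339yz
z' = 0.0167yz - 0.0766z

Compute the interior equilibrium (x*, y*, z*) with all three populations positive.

From dz/dt = 0: 0.0167y* = 0.0766, so y* = 4.59.
From dx/dt = 0: 1.49(1 - x*/1070) = 0.0171·4.59, giving x* = 1070·(1 - 0.0526) = 1010.
From dy/dt = 0: 0.00104·1010 - 0.349 = 0.0339z*, so z* = 0.705/0.0339 = 20.8.

x* ≈ 1010, y* ≈ 4.59, z* ≈ 20.8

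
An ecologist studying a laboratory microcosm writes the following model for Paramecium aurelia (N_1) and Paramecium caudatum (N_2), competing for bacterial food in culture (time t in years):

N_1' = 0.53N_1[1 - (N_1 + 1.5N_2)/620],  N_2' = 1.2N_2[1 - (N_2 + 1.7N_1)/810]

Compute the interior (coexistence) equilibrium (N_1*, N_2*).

Setting both brackets to zero gives the nullclines N_1 + 1.5N_2 = 620 and 1.7N_1 + N_2 = 810.
Substituting N_2 = 810 - 1.7N_1 into the first: N_1(1 - 1.5·1.7) = 620 - 1.5·810.
So N_1* = -595/-1.55 = 384, and then N_2* = 810 - 1.7·384 = 157.

N_1* ≈ 384, N_2* ≈ 157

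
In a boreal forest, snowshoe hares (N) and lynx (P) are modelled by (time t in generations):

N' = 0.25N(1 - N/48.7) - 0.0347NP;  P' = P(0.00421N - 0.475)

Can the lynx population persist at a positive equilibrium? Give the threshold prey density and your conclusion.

The predator equation gives dP/dt > 0 only when N > 0.475/0.00421 = 113.
Without the predator, N → K = 48.7. Since 48.7 < 113, the predator cannot invade.

Threshold N = 113; K < 113, so no, the predator goes extinct.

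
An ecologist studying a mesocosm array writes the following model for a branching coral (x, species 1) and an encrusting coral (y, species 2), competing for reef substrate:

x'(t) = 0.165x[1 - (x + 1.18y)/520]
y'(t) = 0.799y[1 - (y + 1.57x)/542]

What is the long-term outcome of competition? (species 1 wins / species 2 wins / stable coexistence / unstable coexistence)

Compare the nullcline intercepts: K1/α12 = 520/1.18 = 441 < K2 = 542; K2/α21 = 542/1.57 = 345 < K1 = 520.
Since both are reversed, neither can invade when rare; the interior point is a saddle.

unstable coexistence (outcome depends on initial conditions)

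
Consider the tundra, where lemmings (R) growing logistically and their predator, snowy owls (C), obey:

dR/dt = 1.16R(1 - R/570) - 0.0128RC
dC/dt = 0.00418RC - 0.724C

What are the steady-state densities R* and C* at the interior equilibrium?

R* ≈ 173, C* ≈ 63.1

From dC/dt = 0 with C > 0: 0.00418R* = 0.724, so R* = 173.
Substitute into dR/dt = 0: 1.16(1 - 173/570) = 0.0128C*.
The bracket is 0.696, giving C* = 0.808/0.0128 = 63.1.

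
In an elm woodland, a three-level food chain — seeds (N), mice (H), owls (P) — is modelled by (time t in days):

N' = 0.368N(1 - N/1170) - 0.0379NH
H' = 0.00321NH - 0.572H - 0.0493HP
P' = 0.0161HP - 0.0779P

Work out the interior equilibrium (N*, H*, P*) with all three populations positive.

N* ≈ 587, H* ≈ 4.84, P* ≈ 26.6

From dP/dt = 0: 0.0161H* = 0.0779, so H* = 4.84.
From dN/dt = 0: 0.368(1 - N*/1170) = 0.0379·4.84, giving N* = 1170·(1 - 0.498) = 587.
From dH/dt = 0: 0.00321·587 - 0.572 = 0.0493P*, so P* = 1.31/0.0493 = 26.6.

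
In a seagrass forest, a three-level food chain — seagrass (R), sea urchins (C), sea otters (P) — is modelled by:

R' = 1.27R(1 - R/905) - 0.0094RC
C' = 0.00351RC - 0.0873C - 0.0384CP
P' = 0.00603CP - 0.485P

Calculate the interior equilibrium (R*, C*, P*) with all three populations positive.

From dP/dt = 0: 0.00603C* = 0.485, so C* = 80.4.
From dR/dt = 0: 1.27(1 - R*/905) = 0.0094·80.4, giving R* = 905·(1 - 0.595) = 366.
From dC/dt = 0: 0.00351·366 - 0.0873 = 0.0384P*, so P* = 1.2/0.0384 = 31.2.

R* ≈ 366, C* ≈ 80.4, P* ≈ 31.2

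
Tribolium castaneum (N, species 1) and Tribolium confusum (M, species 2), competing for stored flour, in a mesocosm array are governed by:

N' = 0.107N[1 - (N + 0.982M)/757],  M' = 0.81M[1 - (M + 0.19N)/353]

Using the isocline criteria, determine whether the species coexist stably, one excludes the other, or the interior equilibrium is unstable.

stable coexistence

Compare the nullcline intercepts: K1/α12 = 757/0.982 = 771 > K2 = 353; K2/α21 = 353/0.19 = 1860 > K1 = 757.
Since both inequalities hold, each species can invade when rare, so the interior equilibrium is stable.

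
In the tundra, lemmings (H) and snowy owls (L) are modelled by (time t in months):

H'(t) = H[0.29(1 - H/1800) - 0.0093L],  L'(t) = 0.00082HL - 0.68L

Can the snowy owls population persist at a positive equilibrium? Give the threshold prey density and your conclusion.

The predator equation gives dL/dt > 0 only when H > 0.68/0.00082 = 829.
Without the predator, H → K = 1800. Since 1800 > 829, the predator can invade and persist.

Threshold H = 829; K > 829, so yes, the predator persists.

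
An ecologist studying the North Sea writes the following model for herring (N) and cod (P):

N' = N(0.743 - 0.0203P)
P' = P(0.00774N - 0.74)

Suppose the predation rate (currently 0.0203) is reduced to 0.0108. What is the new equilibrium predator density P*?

P* ≈ 68.8

At the interior fixed point, setting dN/dt = 0 with N > 0 fixes P* = (prey growth rate)/(NP coefficient) — independent of the other coefficients.
With the change, P* = 0.743/0.0108 = 68.8; it rises from 36.6.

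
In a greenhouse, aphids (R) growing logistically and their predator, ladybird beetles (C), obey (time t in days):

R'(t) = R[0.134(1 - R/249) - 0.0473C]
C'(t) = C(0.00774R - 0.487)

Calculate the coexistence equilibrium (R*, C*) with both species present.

R* ≈ 62.9, C* ≈ 2.12

From dC/dt = 0 with C > 0: 0.00774R* = 0.487, so R* = 62.9.
Substitute into dR/dt = 0: 0.134(1 - 62.9/249) = 0.0473C*.
The bracket is 0.747, giving C* = 0.1/0.0473 = 2.12.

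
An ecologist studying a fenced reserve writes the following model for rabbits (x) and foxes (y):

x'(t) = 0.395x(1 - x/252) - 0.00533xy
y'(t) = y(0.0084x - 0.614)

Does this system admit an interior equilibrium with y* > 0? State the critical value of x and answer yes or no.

The predator equation gives dy/dt > 0 only when x > 0.614/0.0084 = 73.1.
Without the predator, x → K = 252. Since 252 > 73.1, the predator can invade and persist.

Threshold x = 73.1; K > 73.1, so yes, the predator persists.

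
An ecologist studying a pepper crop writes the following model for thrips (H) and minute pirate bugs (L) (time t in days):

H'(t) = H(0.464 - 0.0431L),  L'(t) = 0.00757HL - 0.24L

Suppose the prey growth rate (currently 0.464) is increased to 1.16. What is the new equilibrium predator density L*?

At the interior fixed point, setting dH/dt = 0 with H > 0 fixes L* = (prey growth rate)/(HL coefficient) — independent of the other coefficients.
With the change, L* = 1.16/0.0431 = 26.9; it rises from 10.8.

L* ≈ 26.9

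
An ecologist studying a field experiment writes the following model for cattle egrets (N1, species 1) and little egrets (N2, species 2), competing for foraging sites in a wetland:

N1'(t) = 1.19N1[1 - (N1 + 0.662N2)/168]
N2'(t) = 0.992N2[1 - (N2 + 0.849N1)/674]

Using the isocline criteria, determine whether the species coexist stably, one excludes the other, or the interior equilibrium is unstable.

species 2 excludes species 1

Compare the nullcline intercepts: K1/α12 = 168/0.662 = 254 < K2 = 674; K2/α21 = 674/0.849 = 794 > K1 = 168.
Since the inequalities point opposite ways, species 2 can invade but species 1 cannot.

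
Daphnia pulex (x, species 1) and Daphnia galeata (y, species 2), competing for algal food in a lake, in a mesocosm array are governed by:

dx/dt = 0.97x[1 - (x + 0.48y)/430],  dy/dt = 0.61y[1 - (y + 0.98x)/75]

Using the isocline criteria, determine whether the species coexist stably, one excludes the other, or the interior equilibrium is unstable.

Compare the nullcline intercepts: K1/α12 = 430/0.48 = 896 > K2 = 75; K2/α21 = 75/0.98 = 76.5 < K1 = 430.
Since the inequalities point opposite ways, species 1 can invade but species 2 cannot.

species 1 excludes species 2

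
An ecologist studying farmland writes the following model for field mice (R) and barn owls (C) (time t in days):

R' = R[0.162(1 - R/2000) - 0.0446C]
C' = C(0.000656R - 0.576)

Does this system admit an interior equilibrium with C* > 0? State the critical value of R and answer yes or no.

The predator equation gives dC/dt > 0 only when R > 0.576/0.000656 = 878.
Without the predator, R → K = 2000. Since 2000 > 878, the predator can invade and persist.

Threshold R = 878; K > 878, so yes, the predator persists.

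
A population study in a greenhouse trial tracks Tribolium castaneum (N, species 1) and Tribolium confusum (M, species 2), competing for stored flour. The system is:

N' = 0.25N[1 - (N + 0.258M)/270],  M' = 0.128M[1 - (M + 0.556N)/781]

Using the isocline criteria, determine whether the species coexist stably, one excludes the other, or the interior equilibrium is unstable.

stable coexistence

Compare the nullcline intercepts: K1/α12 = 270/0.258 = 1050 > K2 = 781; K2/α21 = 781/0.556 = 1400 > K1 = 270.
Since both inequalities hold, each species can invade when rare, so the interior equilibrium is stable.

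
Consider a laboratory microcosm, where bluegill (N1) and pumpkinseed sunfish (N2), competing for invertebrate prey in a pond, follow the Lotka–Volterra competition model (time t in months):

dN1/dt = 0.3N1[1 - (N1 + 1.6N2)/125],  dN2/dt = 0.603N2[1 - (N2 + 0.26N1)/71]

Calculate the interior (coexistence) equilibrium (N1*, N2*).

Setting both brackets to zero gives the nullclines N1 + 1.6N2 = 125 and 0.26N1 + N2 = 71.
Substituting N2 = 71 - 0.26N1 into the first: N1(1 - 1.6·0.26) = 125 - 1.6·71.
So N1* = 11.4/0.584 = 19.5, and then N2* = 71 - 0.26·19.5 = 65.9.

N1* ≈ 19.5, N2* ≈ 65.9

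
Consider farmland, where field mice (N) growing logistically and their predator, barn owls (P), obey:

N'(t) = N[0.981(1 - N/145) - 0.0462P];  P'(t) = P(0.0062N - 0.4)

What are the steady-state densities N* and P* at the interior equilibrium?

N* ≈ 64.5, P* ≈ 11.8

From dP/dt = 0 with P > 0: 0.0062N* = 0.4, so N* = 64.5.
Substitute into dN/dt = 0: 0.981(1 - 64.5/145) = 0.0462P*.
The bracket is 0.555, giving P* = 0.545/0.0462 = 11.8.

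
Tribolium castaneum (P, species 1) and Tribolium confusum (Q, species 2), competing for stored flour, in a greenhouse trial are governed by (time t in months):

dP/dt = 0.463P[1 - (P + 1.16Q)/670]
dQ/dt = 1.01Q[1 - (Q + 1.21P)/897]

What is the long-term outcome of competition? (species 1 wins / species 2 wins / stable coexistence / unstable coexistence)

Compare the nullcline intercepts: K1/α12 = 670/1.16 = 578 < K2 = 897; K2/α21 = 897/1.21 = 741 > K1 = 670.
Since the inequalities point opposite ways, species 2 can invade but species 1 cannot.

species 2 excludes species 1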